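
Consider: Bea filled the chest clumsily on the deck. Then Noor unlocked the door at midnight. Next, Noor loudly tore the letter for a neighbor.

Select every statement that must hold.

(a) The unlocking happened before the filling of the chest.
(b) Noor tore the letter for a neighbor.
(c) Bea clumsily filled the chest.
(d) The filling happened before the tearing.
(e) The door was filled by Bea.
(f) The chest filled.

(b), (c), (d), (f)

(a) Not entailed — the narrative places the filling before the unlocking, not after.
(b) Entailed — the original entails any weakening of itself; this just drops 'loudly'.
(c) Entailed — dropping 'on the deck' leaves a sub-description the original still satisfies.
(d) Entailed — the narrative places the filling before the tearing.
(e) Not entailed — Bea filled the chest, not the door; the door belongs to the unlocking event.
(f) Entailed — 'Bea filled the chest' is causative; it entails the inchoative 'the chest filled'.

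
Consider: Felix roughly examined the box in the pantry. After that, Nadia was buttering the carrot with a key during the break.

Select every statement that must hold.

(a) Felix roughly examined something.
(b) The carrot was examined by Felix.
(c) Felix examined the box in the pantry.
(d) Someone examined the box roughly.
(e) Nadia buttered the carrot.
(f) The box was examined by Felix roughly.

(a), (c), (d), (f)

(a) Entailed — this follows by dropping conjuncts from the examining event's description.
(b) Not entailed — Felix examined the box, not the carrot; the carrot belongs to the buttering event.
(c) Entailed — every conjunct here is already in the original examining event.
(d) Entailed — this follows by dropping conjuncts from the examining event's description.
(e) Not entailed — 'was buttering' is progressive on an accomplishment; it does not entail the completed 'buttered'.
(f) Entailed — the original entails any weakening of itself; this just drops 'in the pantry'.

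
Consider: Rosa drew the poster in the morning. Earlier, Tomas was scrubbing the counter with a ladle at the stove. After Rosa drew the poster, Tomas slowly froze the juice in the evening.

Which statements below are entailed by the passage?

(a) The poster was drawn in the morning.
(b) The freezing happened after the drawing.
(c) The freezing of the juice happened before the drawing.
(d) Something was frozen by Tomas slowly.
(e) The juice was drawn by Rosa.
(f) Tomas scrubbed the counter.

(a) Entailed — every conjunct here is already in the original drawing event.
(b) Entailed — the narrative places the drawing before the freezing.
(c) Not entailed — the narrative places the drawing before the freezing, not after.
(d) Entailed — this follows by dropping conjuncts from the freezing event's description.
(e) Not entailed — Rosa drew the poster, not the juice; the juice belongs to the freezing event.
(f) Entailed — 'scrub' is an activity; 'was scrubbing' entails that some scrubbing happened, so 'scrubbed' holds.

(a), (b), (d), (f)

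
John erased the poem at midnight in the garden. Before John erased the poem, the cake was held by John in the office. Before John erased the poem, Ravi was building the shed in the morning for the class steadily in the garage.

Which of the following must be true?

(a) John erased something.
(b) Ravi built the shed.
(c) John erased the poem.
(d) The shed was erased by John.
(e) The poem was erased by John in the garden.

(a) Entailed — every conjunct here is already in the original erasing event.
(b) Not entailed — 'was building' is progressive on an accomplishment; it does not entail the completed 'built'.
(c) Entailed — dropping 'in the garden', 'at midnight' leaves a sub-description the original still satisfies.
(d) Not entailed — John erased the poem, not the shed; the shed belongs to the building event.
(e) Entailed — dropping 'at midnight' leaves a sub-description the original still satisfies.

(a), (c), (e)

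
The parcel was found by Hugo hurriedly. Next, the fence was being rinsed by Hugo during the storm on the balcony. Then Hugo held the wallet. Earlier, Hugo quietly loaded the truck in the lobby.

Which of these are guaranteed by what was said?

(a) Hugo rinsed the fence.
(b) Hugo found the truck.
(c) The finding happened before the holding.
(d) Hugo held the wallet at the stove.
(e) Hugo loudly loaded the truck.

(a) Entailed — 'rinse' is an activity; 'was rinsing' entails that some rinsing happened, so 'rinsed' holds.
(b) Not entailed — Hugo found the parcel, not the truck; the truck belongs to the loading event.
(c) Entailed — the narrative places the finding before the holding.
(d) Not entailed — 'at the stove' adds information not in the original event.
(e) Not entailed — 'loudly' adds a manner not in (and inconsistent with) the original.

(a), (c)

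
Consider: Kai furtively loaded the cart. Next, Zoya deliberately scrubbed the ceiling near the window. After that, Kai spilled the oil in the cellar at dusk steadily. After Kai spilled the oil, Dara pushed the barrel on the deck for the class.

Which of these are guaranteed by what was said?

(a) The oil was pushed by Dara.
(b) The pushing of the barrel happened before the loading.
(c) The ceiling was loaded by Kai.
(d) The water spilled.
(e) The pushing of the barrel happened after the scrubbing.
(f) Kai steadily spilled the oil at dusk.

(e), (f)

(a) Not entailed — Dara pushed the barrel, not the oil; the oil belongs to the spilling event.
(b) Not entailed — the narrative places the loading before the pushing, not after.
(c) Not entailed — Kai loaded the cart, not the ceiling; the ceiling belongs to the scrubbing event.
(d) Not entailed — the oil is what spilled, not the water.
(e) Entailed — the narrative places the scrubbing before the pushing.
(f) Entailed — dropping 'in the cellar' leaves a sub-description the original still satisfies.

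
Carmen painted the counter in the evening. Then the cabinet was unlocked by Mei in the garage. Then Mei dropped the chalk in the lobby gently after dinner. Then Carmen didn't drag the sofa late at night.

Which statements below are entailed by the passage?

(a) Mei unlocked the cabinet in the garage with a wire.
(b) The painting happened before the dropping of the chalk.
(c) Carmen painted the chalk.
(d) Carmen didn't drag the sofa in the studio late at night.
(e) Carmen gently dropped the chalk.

(a) Not entailed — 'with a wire' adds information not in the original event.
(b) Entailed — the narrative places the painting before the dropping.
(c) Not entailed — Carmen painted the counter, not the chalk; the chalk belongs to the dropping event.
(d) Entailed — under negation, adding a further restriction is entailed: if no such dragging event occurred, none occurred in the studio either.
(e) Not entailed — the passage has Mei dropping the chalk, not Carmen.

(b), (d)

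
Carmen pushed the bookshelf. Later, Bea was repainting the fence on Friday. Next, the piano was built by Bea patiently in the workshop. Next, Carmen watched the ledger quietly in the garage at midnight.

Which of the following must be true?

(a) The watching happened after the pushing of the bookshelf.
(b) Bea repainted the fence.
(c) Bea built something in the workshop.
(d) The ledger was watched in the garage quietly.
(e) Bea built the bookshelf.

(a) Entailed — the narrative places the pushing before the watching.
(b) Not entailed — 'was repainting' is progressive on an accomplishment; it does not entail the completed 'repainted'.
(c) Entailed — the original entails any weakening of itself; this just drops 'patiently' and generalizes the patient.
(d) Entailed — dropping 'at midnight' and generalizing the agent leaves a sub-description the original still satisfies.
(e) Not entailed — Bea built the piano, not the bookshelf; the bookshelf belongs to the pushing event.

(a), (c), (d)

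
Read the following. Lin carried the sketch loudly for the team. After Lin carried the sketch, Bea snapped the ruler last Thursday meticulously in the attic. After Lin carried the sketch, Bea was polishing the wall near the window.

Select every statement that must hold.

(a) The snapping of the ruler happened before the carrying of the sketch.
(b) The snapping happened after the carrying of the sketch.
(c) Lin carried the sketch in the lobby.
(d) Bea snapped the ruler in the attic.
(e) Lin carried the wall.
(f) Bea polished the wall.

(b), (d), (f)

(a) Not entailed — the narrative places the carrying before the snapping, not after.
(b) Entailed — the narrative places the carrying before the snapping.
(c) Not entailed — 'in the lobby' adds information not in the original event.
(d) Entailed — every conjunct here is already in the original snapping event.
(e) Not entailed — Lin carried the sketch, not the wall; the wall belongs to the polishing event.
(f) Entailed — 'polish' is an activity; 'was polishing' entails that some polishing happened, so 'polished' holds.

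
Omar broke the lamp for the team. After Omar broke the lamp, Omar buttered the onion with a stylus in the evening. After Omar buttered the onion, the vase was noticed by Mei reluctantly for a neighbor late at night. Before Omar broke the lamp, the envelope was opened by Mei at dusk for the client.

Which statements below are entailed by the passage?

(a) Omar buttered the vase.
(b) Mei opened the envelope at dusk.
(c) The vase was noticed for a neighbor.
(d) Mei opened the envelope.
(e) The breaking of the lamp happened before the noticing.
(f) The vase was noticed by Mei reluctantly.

(b), (c), (d), (e), (f)

(a) Not entailed — Omar buttered the onion, not the vase; the vase belongs to the noticing event.
(b) Entailed — every conjunct here is already in the original opening event.
(c) Entailed — every conjunct here is already in the original noticing event.
(d) Entailed — this follows by dropping conjuncts from the opening event's description.
(e) Entailed — the narrative places the breaking before the noticing.
(f) Entailed — dropping 'late at night', 'for a neighbor' leaves a sub-description the original still satisfies.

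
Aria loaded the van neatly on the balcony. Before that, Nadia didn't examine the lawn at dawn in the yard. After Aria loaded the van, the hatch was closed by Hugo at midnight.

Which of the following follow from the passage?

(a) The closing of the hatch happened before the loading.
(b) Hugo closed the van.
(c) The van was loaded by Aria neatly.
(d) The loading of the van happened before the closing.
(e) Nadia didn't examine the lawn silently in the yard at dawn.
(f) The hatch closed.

(c), (d), (e), (f)

(a) Not entailed — the narrative places the loading before the closing, not after.
(b) Not entailed — Hugo closed the hatch, not the van; the van belongs to the loading event.
(c) Entailed — dropping 'on the balcony' leaves a sub-description the original still satisfies.
(d) Entailed — the narrative places the loading before the closing.
(e) Entailed — under negation, adding a further restriction is entailed: if no such examining event occurred, none occurred silently either.
(f) Entailed — 'Hugo closed the hatch' is causative; it entails the inchoative 'the hatch closed'.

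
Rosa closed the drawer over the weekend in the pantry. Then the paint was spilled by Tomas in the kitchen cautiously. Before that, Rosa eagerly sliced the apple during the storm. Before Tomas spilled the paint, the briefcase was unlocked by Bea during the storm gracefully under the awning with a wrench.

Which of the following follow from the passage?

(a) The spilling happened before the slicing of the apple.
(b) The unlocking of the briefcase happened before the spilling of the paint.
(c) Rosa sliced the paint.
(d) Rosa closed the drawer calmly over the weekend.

(a) Not entailed — the narrative places the slicing before the spilling, not after.
(b) Entailed — the narrative places the unlocking before the spilling.
(c) Not entailed — Rosa sliced the apple, not the paint; the paint belongs to the spilling event.
(d) Not entailed — 'calmly' adds information not in the original event.

(b)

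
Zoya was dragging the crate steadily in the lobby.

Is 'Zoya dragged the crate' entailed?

'drag' is atelic; if Zoya was dragging the crate, then Zoya dragged the crate (for some time).

yes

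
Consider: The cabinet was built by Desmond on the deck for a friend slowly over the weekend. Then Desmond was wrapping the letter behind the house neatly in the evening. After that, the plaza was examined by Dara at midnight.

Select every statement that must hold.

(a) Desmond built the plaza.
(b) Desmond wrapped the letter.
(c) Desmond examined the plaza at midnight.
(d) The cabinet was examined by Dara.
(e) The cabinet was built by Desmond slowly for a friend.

(e)

(a) Not entailed — Desmond built the cabinet, not the plaza; the plaza belongs to the examining event.
(b) Not entailed — 'was wrapping' is progressive on an accomplishment; it does not entail the completed 'wrapped'.
(c) Not entailed — the passage has Dara examining the plaza, not Desmond.
(d) Not entailed — Dara examined the plaza, not the cabinet; the cabinet belongs to the building event.
(e) Entailed — every conjunct here is already in the original building event.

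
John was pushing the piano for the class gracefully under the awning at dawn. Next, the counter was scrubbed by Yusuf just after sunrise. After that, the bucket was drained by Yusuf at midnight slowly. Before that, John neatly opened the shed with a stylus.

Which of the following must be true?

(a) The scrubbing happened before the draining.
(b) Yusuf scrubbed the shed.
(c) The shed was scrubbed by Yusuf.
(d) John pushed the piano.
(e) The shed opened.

(a), (d), (e)

(a) Entailed — the narrative places the scrubbing before the draining.
(b) Not entailed — Yusuf scrubbed the counter, not the shed; the shed belongs to the opening event.
(c) Not entailed — Yusuf scrubbed the counter, not the shed; the shed belongs to the opening event.
(d) Entailed — 'push' is an activity; 'was pushing' entails that some pushing happened, so 'pushed' holds.
(e) Entailed — 'John opened the shed' is causative; it entails the inchoative 'the shed opened'.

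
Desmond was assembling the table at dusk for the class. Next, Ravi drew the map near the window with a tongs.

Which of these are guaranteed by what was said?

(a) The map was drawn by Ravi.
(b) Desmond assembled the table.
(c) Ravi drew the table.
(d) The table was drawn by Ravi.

(a) Entailed — dropping 'near the window', 'with a tongs' leaves a sub-description the original still satisfies.
(b) Not entailed — 'was assembling' is progressive on an accomplishment; it does not entail the completed 'assembled'.
(c) Not entailed — Ravi drew the map, not the table; the table belongs to the assembling event.
(d) Not entailed — Ravi drew the map, not the table; the table belongs to the assembling event.

(a)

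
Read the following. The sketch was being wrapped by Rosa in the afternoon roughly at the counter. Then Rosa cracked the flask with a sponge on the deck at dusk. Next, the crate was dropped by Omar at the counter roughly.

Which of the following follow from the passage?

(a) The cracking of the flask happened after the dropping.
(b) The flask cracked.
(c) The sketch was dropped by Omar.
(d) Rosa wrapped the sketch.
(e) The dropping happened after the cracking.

(a) Not entailed — the narrative places the cracking before the dropping, not after.
(b) Entailed — 'Rosa cracked the flask' is causative; it entails the inchoative 'the flask cracked'.
(c) Not entailed — Omar dropped the crate, not the sketch; the sketch belongs to the wrapping event.
(d) Not entailed — 'was wrapping' is progressive on an accomplishment; it does not entail the completed 'wrapped'.
(e) Entailed — the narrative places the cracking before the dropping.

(b), (e)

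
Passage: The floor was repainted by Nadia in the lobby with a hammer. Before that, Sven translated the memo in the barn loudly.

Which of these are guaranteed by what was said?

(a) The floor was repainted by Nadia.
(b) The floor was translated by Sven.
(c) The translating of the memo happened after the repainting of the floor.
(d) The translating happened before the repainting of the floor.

(a) Entailed — every conjunct here is already in the original repainting event.
(b) Not entailed — Sven translated the memo, not the floor; the floor belongs to the repainting event.
(c) Not entailed — the narrative places the translating before the repainting, not after.
(d) Entailed — the narrative places the translating before the repainting.

(a), (d)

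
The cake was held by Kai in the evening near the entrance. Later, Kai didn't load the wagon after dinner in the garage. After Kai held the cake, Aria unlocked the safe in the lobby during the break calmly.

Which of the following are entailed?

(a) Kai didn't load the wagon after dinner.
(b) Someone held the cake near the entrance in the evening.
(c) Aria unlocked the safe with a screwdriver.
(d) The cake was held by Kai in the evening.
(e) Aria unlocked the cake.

(b), (d)

(a) Not entailed — dropping 'in the garage' under negation is not valid — the original leaves open that Kai loaded the wagon some other way.
(b) Entailed — this follows by dropping conjuncts from the holding event's description.
(c) Not entailed — 'with a screwdriver' adds information not in the original event.
(d) Entailed — the original entails any weakening of itself; this just drops 'near the entrance'.
(e) Not entailed — Aria unlocked the safe, not the cake; the cake belongs to the holding event.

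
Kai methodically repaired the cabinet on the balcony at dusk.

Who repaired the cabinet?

Kai

'Kai' marks the agent of the repairing event.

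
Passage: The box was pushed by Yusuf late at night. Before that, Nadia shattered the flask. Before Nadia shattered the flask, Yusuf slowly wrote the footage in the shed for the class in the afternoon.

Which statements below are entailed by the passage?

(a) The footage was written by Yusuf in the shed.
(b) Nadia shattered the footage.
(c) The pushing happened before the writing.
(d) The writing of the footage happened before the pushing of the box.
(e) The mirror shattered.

(a) Entailed — this follows by dropping conjuncts from the writing event's description.
(b) Not entailed — Nadia shattered the flask, not the footage; the footage belongs to the writing event.
(c) Not entailed — the narrative places the writing before the pushing, not after.
(d) Entailed — the narrative places the writing before the pushing.
(e) Not entailed — the flask is what shattered, not the mirror.

(a), (d)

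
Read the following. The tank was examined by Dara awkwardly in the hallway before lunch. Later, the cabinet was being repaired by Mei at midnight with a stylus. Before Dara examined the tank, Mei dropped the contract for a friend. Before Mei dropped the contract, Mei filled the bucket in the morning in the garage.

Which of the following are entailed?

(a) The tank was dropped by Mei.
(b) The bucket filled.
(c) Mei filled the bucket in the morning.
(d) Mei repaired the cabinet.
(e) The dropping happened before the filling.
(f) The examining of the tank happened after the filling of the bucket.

(a) Not entailed — Mei dropped the contract, not the tank; the tank belongs to the examining event.
(b) Entailed — 'Mei filled the bucket' is causative; it entails the inchoative 'the bucket filled'.
(c) Entailed — dropping 'in the garage' leaves a sub-description the original still satisfies.
(d) Not entailed — 'was repairing' is progressive on an accomplishment; it does not entail the completed 'repaired'.
(e) Not entailed — the narrative places the filling before the dropping, not after.
(f) Entailed — the narrative places the filling before the examining.

(b), (c), (f)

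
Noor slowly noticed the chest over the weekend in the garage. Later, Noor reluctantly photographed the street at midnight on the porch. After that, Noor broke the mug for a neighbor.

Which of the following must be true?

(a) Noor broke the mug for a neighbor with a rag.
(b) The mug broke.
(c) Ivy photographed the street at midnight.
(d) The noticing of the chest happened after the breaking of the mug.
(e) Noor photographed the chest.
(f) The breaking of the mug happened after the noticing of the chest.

(a) Not entailed — 'with a rag' adds information not in the original event.
(b) Entailed — 'Noor broke the mug' is causative; it entails the inchoative 'the mug broke'.
(c) Not entailed — the passage has Noor photographing the street, not Ivy.
(d) Not entailed — the narrative places the noticing before the breaking, not after.
(e) Not entailed — Noor photographed the street, not the chest; the chest belongs to the noticing event.
(f) Entailed — the narrative places the noticing before the breaking.

(b), (f)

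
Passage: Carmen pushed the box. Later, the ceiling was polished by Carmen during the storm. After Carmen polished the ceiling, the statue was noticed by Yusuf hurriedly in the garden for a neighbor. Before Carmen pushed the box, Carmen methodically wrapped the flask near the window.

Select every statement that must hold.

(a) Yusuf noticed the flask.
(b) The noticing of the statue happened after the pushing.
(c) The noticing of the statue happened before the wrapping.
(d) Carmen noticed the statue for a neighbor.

(b)

(a) Not entailed — Yusuf noticed the statue, not the flask; the flask belongs to the wrapping event.
(b) Entailed — the narrative places the pushing before the noticing.
(c) Not entailed — the narrative places the wrapping before the noticing, not after.
(d) Not entailed — the passage has Yusuf noticing the statue, not Carmen.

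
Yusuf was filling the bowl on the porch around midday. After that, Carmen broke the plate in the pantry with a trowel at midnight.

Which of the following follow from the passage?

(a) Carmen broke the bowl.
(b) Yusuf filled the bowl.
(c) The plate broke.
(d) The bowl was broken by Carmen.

(c)

(a) Not entailed — Carmen broke the plate, not the bowl; the bowl belongs to the filling event.
(b) Not entailed — 'was filling' is progressive on an accomplishment; it does not entail the completed 'filled'.
(c) Entailed — 'Carmen broke the plate' is causative; it entails the inchoative 'the plate broke'.
(d) Not entailed — Carmen broke the plate, not the bowl; the bowl belongs to the filling event.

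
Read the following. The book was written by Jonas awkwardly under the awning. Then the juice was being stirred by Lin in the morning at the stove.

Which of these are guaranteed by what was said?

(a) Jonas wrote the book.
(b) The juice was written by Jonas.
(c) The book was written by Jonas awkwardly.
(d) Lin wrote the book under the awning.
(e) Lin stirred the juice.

(a) Entailed — dropping 'under the awning', 'awkwardly' leaves a sub-description the original still satisfies.
(b) Not entailed — Jonas wrote the book, not the juice; the juice belongs to the stirring event.
(c) Entailed — dropping 'under the awning' leaves a sub-description the original still satisfies.
(d) Not entailed — the passage has Jonas writing the book, not Lin.
(e) Entailed — 'stir' is an activity; 'was stirring' entails that some stirring happened, so 'stirred' holds.

(a), (c), (e)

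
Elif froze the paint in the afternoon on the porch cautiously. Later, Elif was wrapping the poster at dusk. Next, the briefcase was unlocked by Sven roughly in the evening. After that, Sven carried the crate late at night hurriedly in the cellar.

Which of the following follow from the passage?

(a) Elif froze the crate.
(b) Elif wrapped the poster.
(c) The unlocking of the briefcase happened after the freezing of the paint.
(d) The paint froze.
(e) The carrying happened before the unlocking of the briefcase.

(c), (d)

(a) Not entailed — Elif froze the paint, not the crate; the crate belongs to the carrying event.
(b) Not entailed — 'was wrapping' is progressive on an accomplishment; it does not entail the completed 'wrapped'.
(c) Entailed — the narrative places the freezing before the unlocking.
(d) Entailed — 'Elif froze the paint' is causative; it entails the inchoative 'the paint froze'.
(e) Not entailed — the narrative places the unlocking before the carrying, not after.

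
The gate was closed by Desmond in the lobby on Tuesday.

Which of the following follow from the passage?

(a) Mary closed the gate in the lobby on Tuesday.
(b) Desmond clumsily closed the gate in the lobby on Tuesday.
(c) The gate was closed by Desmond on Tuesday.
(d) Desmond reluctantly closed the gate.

(a) Not entailed — the passage has Desmond closing the gate, not Mary.
(b) Not entailed — 'clumsily' adds information not in the original event.
(c) Entailed — the original entails any weakening of itself; this just drops 'in the lobby'.
(d) Not entailed — 'reluctantly' adds information not in the original event.

(c)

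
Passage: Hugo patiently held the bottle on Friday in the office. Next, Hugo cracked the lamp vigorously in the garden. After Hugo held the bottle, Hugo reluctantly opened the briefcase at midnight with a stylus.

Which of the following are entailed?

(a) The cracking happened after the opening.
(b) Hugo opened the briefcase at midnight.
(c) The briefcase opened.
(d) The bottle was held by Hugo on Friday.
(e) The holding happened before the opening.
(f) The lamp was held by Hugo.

(a) Not entailed — the narrative doesn't order the opening relative to the cracking.
(b) Entailed — every conjunct here is already in the original opening event.
(c) Entailed — 'Hugo opened the briefcase' is causative; it entails the inchoative 'the briefcase opened'.
(d) Entailed — dropping 'patiently', 'in the office' leaves a sub-description the original still satisfies.
(e) Entailed — the narrative places the holding before the opening.
(f) Not entailed — Hugo held the bottle, not the lamp; the lamp belongs to the cracking event.

(b), (c), (d), (e)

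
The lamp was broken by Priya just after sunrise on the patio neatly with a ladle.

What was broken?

'the lamp' marks the patient of the breaking event.

the lamp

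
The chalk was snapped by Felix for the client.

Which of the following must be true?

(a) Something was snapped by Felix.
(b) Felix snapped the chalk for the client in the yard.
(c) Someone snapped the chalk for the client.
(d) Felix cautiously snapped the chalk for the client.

(a) Entailed — the original entails any weakening of itself; this just drops 'for the client' and generalizes the patient.
(b) Not entailed — 'in the yard' adds information not in the original event.
(c) Entailed — this follows by dropping conjuncts from the snapping event's description.
(d) Not entailed — 'cautiously' adds information not in the original event.

(a), (c)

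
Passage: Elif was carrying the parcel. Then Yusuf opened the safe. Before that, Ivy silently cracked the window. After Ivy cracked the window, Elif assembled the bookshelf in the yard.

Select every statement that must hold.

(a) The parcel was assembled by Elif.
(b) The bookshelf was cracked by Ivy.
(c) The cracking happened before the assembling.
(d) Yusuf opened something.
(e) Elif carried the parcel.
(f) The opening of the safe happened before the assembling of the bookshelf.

(a) Not entailed — Elif assembled the bookshelf, not the parcel; the parcel belongs to the carrying event.
(b) Not entailed — Ivy cracked the window, not the bookshelf; the bookshelf belongs to the assembling event.
(c) Entailed — the narrative places the cracking before the assembling.
(d) Entailed — generalizing the patient leaves a sub-description the original still satisfies.
(e) Entailed — 'carry' is an activity; 'was carrying' entails that some carrying happened, so 'carried' holds.
(f) Not entailed — the narrative doesn't order the opening relative to the assembling.

(c), (d), (e)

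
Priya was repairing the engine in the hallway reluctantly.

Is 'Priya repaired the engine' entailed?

no

'was repairing' is progressive; for an accomplishment like 'repair the engine', it doesn't entail completion.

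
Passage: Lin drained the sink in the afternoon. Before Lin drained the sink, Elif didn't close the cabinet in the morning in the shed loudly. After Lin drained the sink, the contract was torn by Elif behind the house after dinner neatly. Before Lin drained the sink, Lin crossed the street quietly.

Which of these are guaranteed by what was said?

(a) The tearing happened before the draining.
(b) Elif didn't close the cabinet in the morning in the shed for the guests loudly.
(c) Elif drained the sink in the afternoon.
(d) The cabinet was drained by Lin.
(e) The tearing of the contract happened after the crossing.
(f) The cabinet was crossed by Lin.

(a) Not entailed — the narrative places the draining before the tearing, not after.
(b) Entailed — under negation, adding a further restriction is entailed: if no such closing event occurred, none occurred for the guests either.
(c) Not entailed — the passage has Lin draining the sink, not Elif.
(d) Not entailed — Lin drained the sink, not the cabinet; the cabinet belongs to the closing event.
(e) Entailed — the narrative places the crossing before the tearing.
(f) Not entailed — Lin crossed the street, not the cabinet; the cabinet belongs to the closing event.

(b), (e)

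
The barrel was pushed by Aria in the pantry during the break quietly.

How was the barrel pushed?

quietly

'quietly' marks the manner of the pushing event.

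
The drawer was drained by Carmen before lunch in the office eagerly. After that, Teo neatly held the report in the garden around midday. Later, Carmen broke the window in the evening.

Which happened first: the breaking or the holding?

the holding

The connectives place the holding before the breaking.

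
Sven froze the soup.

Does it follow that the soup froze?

'Sven froze the soup' is the causative; it entails the inchoative 'the soup froze'.

yes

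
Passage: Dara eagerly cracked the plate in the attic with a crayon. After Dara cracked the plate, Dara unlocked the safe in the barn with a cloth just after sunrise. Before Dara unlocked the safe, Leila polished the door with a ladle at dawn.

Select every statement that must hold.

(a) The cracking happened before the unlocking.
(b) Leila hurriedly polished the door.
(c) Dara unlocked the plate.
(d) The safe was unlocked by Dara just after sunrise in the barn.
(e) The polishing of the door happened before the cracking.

(a) Entailed — the narrative places the cracking before the unlocking.
(b) Not entailed — 'hurriedly' adds information not in the original event.
(c) Not entailed — Dara unlocked the safe, not the plate; the plate belongs to the cracking event.
(d) Entailed — every conjunct here is already in the original unlocking event.
(e) Not entailed — the narrative doesn't order the polishing relative to the cracking.

(a), (d)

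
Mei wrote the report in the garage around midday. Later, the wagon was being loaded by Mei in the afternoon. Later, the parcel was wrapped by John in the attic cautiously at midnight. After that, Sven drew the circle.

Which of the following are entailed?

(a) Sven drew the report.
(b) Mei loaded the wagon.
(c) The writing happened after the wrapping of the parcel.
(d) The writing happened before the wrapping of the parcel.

(a) Not entailed — Sven drew the circle, not the report; the report belongs to the writing event.
(b) Not entailed — 'was loading' is progressive on an accomplishment; it does not entail the completed 'loaded'.
(c) Not entailed — the narrative places the writing before the wrapping, not after.
(d) Entailed — the narrative places the writing before the wrapping.

(d)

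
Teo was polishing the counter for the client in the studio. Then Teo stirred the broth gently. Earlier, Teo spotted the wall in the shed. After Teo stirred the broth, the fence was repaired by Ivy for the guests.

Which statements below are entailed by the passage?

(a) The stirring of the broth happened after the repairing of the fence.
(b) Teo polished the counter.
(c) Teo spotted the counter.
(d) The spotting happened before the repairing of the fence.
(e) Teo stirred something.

(b), (d), (e)

(a) Not entailed — the narrative places the stirring before the repairing, not after.
(b) Entailed — 'polish' is an activity; 'was polishing' entails that some polishing happened, so 'polished' holds.
(c) Not entailed — Teo spotted the wall, not the counter; the counter belongs to the polishing event.
(d) Entailed — the narrative places the spotting before the repairing.
(e) Entailed — every conjunct here is already in the original stirring event.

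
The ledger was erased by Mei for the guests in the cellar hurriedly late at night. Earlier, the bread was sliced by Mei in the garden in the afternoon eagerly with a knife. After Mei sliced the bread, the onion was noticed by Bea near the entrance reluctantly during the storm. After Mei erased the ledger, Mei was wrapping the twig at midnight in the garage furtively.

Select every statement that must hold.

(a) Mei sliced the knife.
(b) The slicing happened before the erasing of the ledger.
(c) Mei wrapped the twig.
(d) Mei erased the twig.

(b)

(a) Not entailed — the knife is the instrument, not what was sliced.
(b) Entailed — the narrative places the slicing before the erasing.
(c) Not entailed — 'was wrapping' is progressive on an accomplishment; it does not entail the completed 'wrapped'.
(d) Not entailed — Mei erased the ledger, not the twig; the twig belongs to the wrapping event.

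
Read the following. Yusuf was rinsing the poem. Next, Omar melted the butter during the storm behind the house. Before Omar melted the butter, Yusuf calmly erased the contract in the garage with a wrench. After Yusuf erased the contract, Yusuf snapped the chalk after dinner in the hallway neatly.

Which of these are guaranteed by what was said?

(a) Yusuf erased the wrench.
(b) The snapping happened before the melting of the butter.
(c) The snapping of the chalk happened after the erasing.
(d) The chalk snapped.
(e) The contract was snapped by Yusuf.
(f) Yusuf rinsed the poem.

(a) Not entailed — the wrench is the instrument, not what was erased.
(b) Not entailed — the narrative doesn't order the snapping relative to the melting.
(c) Entailed — the narrative places the erasing before the snapping.
(d) Entailed — 'Yusuf snapped the chalk' is causative; it entails the inchoative 'the chalk snapped'.
(e) Not entailed — Yusuf snapped the chalk, not the contract; the contract belongs to the erasing event.
(f) Entailed — 'rinse' is an activity; 'was rinsing' entails that some rinsing happened, so 'rinsed' holds.

(c), (d), (f)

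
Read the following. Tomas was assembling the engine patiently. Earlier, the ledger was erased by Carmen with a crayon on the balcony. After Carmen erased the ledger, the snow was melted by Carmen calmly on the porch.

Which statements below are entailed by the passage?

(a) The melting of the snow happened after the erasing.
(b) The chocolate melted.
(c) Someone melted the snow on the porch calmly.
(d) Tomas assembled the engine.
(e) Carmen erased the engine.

(a) Entailed — the narrative places the erasing before the melting.
(b) Not entailed — the snow is what melted, not the chocolate.
(c) Entailed — this follows by dropping conjuncts from the melting event's description.
(d) Not entailed — 'was assembling' is progressive on an accomplishment; it does not entail the completed 'assembled'.
(e) Not entailed — Carmen erased the ledger, not the engine; the engine belongs to the assembling event.

(a), (c)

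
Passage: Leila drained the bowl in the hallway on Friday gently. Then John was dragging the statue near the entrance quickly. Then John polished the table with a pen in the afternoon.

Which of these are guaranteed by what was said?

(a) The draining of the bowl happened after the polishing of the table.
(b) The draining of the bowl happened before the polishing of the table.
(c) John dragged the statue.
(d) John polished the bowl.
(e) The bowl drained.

(b), (c), (e)

(a) Not entailed — the narrative places the draining before the polishing, not after.
(b) Entailed — the narrative places the draining before the polishing.
(c) Entailed — 'drag' is an activity; 'was dragging' entails that some dragging happened, so 'dragged' holds.
(d) Not entailed — John polished the table, not the bowl; the bowl belongs to the draining event.
(e) Entailed — 'Leila drained the bowl' is causative; it entails the inchoative 'the bowl drained'.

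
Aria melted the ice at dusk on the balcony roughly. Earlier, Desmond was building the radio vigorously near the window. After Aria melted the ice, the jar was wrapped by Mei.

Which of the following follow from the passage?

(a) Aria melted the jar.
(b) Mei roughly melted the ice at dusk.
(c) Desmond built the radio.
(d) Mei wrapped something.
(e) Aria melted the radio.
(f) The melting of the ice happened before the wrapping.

(d), (f)

(a) Not entailed — Aria melted the ice, not the jar; the jar belongs to the wrapping event.
(b) Not entailed — the passage has Aria melting the ice, not Mei.
(c) Not entailed — 'was building' is progressive on an accomplishment; it does not entail the completed 'built'.
(d) Entailed — the original entails any weakening of itself; this just generalizes the patient.
(e) Not entailed — Aria melted the ice, not the radio; the radio belongs to the building event.
(f) Entailed — the narrative places the melting before the wrapping.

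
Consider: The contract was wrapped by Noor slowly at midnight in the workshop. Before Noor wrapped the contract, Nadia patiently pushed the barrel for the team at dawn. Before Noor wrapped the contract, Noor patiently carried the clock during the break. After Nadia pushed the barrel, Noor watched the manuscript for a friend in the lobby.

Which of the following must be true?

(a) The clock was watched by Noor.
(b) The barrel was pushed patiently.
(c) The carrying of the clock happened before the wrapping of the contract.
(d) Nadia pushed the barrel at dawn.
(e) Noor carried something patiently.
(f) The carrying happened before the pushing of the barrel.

(b), (c), (d), (e)

(a) Not entailed — Noor watched the manuscript, not the clock; the clock belongs to the carrying event.
(b) Entailed — dropping 'for the team', 'at dawn' and generalizing the agent leaves a sub-description the original still satisfies.
(c) Entailed — the narrative places the carrying before the wrapping.
(d) Entailed — every conjunct here is already in the original pushing event.
(e) Entailed — this follows by dropping conjuncts from the carrying event's description.
(f) Not entailed — the narrative doesn't order the carrying relative to the pushing.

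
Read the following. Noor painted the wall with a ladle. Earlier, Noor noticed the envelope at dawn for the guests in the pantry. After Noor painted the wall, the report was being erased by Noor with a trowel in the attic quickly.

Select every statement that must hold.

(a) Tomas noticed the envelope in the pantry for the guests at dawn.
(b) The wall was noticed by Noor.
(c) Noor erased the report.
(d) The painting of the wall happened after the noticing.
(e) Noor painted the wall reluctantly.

(d)

(a) Not entailed — the passage has Noor noticing the envelope, not Tomas.
(b) Not entailed — Noor noticed the envelope, not the wall; the wall belongs to the painting event.
(c) Not entailed — 'was erasing' is progressive on an accomplishment; it does not entail the completed 'erased'.
(d) Entailed — the narrative places the noticing before the painting.
(e) Not entailed — 'reluctantly' adds information not in the original event.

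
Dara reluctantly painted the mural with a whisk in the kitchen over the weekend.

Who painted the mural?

Dara

'Dara' marks the agent of the painting event.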